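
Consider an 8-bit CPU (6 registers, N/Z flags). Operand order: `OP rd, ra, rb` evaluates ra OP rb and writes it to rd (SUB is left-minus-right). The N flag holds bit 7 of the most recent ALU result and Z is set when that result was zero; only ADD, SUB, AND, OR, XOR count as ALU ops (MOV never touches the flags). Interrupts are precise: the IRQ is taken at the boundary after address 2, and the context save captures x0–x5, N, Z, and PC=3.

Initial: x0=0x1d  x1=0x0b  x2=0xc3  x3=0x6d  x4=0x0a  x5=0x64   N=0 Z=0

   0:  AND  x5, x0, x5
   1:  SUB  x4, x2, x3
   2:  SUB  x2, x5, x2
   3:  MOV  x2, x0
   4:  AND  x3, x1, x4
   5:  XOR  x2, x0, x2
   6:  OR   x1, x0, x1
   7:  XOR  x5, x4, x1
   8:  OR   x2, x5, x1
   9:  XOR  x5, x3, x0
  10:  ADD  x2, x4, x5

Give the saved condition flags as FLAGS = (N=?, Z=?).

after  0: x0=0x1d x1=0x0b x2=0xc3 x3=0x6d x4=0x0a x5=0x04  N=0 Z=0
after  1: x0=0x1d x1=0x0b x2=0xc3 x3=0x6d x4=0x56 x5=0x04  N=0 Z=0
after  2: x0=0x1d x1=0x0b x2=0x41 x3=0x6d x4=0x56 x5=0x04  N=0 Z=0
-- IRQ taken; context saved, return-PC = 3 --

FLAGS = (N=0, Z=0)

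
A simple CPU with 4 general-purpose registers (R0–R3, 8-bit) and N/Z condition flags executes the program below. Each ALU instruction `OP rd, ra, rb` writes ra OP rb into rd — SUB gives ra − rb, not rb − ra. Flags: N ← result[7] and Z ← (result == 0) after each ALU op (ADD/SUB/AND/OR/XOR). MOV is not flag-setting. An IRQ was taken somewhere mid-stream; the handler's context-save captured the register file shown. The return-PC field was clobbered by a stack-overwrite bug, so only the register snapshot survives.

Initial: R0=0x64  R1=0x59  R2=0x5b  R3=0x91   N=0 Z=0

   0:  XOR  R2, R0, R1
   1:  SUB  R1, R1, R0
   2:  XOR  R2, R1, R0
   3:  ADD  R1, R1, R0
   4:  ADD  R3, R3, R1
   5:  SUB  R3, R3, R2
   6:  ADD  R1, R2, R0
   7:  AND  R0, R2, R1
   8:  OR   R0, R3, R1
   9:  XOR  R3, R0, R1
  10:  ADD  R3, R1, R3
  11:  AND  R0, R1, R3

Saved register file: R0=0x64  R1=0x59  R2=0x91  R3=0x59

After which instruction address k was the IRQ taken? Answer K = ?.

after  0: R0=0x64 R1=0x59 R2=0x3d R3=0x91  N=0 Z=0
after  1: R0=0x64 R1=0xf5 R2=0x3d R3=0x91  N=1 Z=0
after  2: R0=0x64 R1=0xf5 R2=0x91 R3=0x91  N=1 Z=0
after  3: R0=0x64 R1=0x59 R2=0x91 R3=0x91  N=0 Z=0
after  4: R0=0x64 R1=0x59 R2=0x91 R3=0xea  N=1 Z=0
after  5: R0=0x64 R1=0x59 R2=0x91 R3=0x59  N=0 Z=0
-- IRQ taken; context saved, return-PC = 6 --

K = 5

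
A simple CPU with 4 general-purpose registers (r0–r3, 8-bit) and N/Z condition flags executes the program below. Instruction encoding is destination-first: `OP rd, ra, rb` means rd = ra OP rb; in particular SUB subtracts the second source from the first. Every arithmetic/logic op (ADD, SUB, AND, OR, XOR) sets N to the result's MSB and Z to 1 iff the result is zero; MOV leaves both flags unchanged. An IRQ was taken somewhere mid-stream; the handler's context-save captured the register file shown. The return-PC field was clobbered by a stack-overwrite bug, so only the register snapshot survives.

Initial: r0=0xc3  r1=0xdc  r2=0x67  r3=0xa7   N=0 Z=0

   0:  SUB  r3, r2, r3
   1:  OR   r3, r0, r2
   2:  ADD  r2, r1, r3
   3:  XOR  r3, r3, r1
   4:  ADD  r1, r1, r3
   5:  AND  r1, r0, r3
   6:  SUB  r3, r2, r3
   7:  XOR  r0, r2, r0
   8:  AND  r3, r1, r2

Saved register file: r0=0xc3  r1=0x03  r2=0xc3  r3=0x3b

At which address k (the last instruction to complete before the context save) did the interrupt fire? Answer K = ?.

K = 5

after  0: r0=0xc3 r1=0xdc r2=0x67 r3=0xc0  N=1 Z=0
after  1: r0=0xc3 r1=0xdc r2=0x67 r3=0xe7  N=1 Z=0
after  2: r0=0xc3 r1=0xdc r2=0xc3 r3=0xe7  N=1 Z=0
after  3: r0=0xc3 r1=0xdc r2=0xc3 r3=0x3b  N=0 Z=0
after  4: r0=0xc3 r1=0x17 r2=0xc3 r3=0x3b  N=0 Z=0
after  5: r0=0xc3 r1=0x03 r2=0xc3 r3=0x3b  N=0 Z=0
-- IRQ taken; context saved, return-PC = 6 --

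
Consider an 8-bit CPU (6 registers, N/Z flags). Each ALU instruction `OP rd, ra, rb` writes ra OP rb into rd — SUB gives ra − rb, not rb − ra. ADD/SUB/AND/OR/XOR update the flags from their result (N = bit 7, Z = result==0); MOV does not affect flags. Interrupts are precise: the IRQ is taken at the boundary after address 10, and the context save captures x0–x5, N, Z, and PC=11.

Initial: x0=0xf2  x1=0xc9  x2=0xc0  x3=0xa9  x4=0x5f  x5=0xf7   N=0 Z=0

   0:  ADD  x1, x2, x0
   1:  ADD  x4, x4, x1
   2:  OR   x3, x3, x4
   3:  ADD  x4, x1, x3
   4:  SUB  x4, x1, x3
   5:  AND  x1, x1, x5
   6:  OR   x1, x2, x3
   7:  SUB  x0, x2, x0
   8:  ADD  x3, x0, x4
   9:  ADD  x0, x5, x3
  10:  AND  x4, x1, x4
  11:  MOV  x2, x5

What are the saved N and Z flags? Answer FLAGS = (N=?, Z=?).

FLAGS = (N=1, Z=0)

after  0: x0=0xf2 x1=0xb2 x2=0xc0 x3=0xa9 x4=0x5f x5=0xf7  N=1 Z=0
after  1: x0=0xf2 x1=0xb2 x2=0xc0 x3=0xa9 x4=0x11 x5=0xf7  N=0 Z=0
after  2: x0=0xf2 x1=0xb2 x2=0xc0 x3=0xb9 x4=0x11 x5=0xf7  N=1 Z=0
after  3: x0=0xf2 x1=0xb2 x2=0xc0 x3=0xb9 x4=0x6b x5=0xf7  N=0 Z=0
after  4: x0=0xf2 x1=0xb2 x2=0xc0 x3=0xb9 x4=0xf9 x5=0xf7  N=1 Z=0
after  5: x0=0xf2 x1=0xb2 x2=0xc0 x3=0xb9 x4=0xf9 x5=0xf7  N=1 Z=0
after  6: x0=0xf2 x1=0xf9 x2=0xc0 x3=0xb9 x4=0xf9 x5=0xf7  N=1 Z=0
after  7: x0=0xce x1=0xf9 x2=0xc0 x3=0xb9 x4=0xf9 x5=0xf7  N=1 Z=0
after  8: x0=0xce x1=0xf9 x2=0xc0 x3=0xc7 x4=0xf9 x5=0xf7  N=1 Z=0
after  9: x0=0xbe x1=0xf9 x2=0xc0 x3=0xc7 x4=0xf9 x5=0xf7  N=1 Z=0
after 10: x0=0xbe x1=0xf9 x2=0xc0 x3=0xc7 x4=0xf9 x5=0xf7  N=1 Z=0
-- IRQ taken; context saved, return-PC = 11 --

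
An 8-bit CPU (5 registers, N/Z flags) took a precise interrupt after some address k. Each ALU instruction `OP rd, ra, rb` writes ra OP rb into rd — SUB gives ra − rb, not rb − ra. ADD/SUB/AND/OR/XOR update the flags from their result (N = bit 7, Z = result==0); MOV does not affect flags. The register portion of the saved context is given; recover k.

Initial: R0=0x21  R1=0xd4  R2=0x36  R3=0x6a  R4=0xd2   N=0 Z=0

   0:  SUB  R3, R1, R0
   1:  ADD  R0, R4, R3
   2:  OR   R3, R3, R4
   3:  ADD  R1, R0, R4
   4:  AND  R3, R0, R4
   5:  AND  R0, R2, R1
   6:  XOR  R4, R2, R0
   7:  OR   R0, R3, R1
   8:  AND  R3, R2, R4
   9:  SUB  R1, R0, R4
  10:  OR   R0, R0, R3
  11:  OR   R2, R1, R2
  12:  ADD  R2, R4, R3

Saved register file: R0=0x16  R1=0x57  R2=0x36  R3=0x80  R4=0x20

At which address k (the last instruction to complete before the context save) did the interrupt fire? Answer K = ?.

after  0: R0=0x21 R1=0xd4 R2=0x36 R3=0xb3 R4=0xd2  N=1 Z=0
after  1: R0=0x85 R1=0xd4 R2=0x36 R3=0xb3 R4=0xd2  N=1 Z=0
after  2: R0=0x85 R1=0xd4 R2=0x36 R3=0xf3 R4=0xd2  N=1 Z=0
after  3: R0=0x85 R1=0x57 R2=0x36 R3=0xf3 R4=0xd2  N=0 Z=0
after  4: R0=0x85 R1=0x57 R2=0x36 R3=0x80 R4=0xd2  N=1 Z=0
after  5: R0=0x16 R1=0x57 R2=0x36 R3=0x80 R4=0xd2  N=0 Z=0
after  6: R0=0x16 R1=0x57 R2=0x36 R3=0x80 R4=0x20  N=0 Z=0
-- IRQ taken; context saved, return-PC = 7 --

K = 6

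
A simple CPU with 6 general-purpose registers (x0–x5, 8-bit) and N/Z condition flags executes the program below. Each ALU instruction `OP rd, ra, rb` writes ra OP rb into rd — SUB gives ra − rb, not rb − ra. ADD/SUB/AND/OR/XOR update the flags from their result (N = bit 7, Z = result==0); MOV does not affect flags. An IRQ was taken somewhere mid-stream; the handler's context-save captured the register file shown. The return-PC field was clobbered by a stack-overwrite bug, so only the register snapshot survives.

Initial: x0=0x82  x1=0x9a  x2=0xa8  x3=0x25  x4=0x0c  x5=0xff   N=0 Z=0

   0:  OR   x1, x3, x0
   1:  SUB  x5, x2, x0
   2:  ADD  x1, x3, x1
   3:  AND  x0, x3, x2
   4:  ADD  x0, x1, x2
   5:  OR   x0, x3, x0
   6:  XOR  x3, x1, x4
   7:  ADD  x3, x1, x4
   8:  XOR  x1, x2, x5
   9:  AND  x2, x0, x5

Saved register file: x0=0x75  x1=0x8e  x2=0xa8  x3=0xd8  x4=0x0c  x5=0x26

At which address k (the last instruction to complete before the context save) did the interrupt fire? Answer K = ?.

after  0: x0=0x82 x1=0xa7 x2=0xa8 x3=0x25 x4=0x0c x5=0xff  N=1 Z=0
after  1: x0=0x82 x1=0xa7 x2=0xa8 x3=0x25 x4=0x0c x5=0x26  N=0 Z=0
after  2: x0=0x82 x1=0xcc x2=0xa8 x3=0x25 x4=0x0c x5=0x26  N=1 Z=0
after  3: x0=0x20 x1=0xcc x2=0xa8 x3=0x25 x4=0x0c x5=0x26  N=0 Z=0
after  4: x0=0x74 x1=0xcc x2=0xa8 x3=0x25 x4=0x0c x5=0x26  N=0 Z=0
after  5: x0=0x75 x1=0xcc x2=0xa8 x3=0x25 x4=0x0c x5=0x26  N=0 Z=0
after  6: x0=0x75 x1=0xcc x2=0xa8 x3=0xc0 x4=0x0c x5=0x26  N=1 Z=0
after  7: x0=0x75 x1=0xcc x2=0xa8 x3=0xd8 x4=0x0c x5=0x26  N=1 Z=0
after  8: x0=0x75 x1=0x8e x2=0xa8 x3=0xd8 x4=0x0c x5=0x26  N=1 Z=0
-- IRQ taken; context saved, return-PC = 9 --

K = 8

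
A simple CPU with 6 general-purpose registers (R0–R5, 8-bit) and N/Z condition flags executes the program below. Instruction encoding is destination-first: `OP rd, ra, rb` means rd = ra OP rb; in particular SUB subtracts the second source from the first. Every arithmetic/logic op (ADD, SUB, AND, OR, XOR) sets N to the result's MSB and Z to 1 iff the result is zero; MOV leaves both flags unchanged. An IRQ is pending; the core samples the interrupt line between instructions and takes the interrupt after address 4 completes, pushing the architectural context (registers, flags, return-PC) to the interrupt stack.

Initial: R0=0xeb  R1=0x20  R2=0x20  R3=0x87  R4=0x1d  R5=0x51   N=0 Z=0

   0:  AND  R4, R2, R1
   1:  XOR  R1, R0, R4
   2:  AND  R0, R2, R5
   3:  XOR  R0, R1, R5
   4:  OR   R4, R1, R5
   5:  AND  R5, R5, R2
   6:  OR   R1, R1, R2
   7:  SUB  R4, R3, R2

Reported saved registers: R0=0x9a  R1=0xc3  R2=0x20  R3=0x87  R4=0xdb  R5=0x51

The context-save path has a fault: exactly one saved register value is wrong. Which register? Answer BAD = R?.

after  0: R0=0xeb R1=0x20 R2=0x20 R3=0x87 R4=0x20 R5=0x51  N=0 Z=0
after  1: R0=0xeb R1=0xcb R2=0x20 R3=0x87 R4=0x20 R5=0x51  N=1 Z=0
after  2: R0=0x00 R1=0xcb R2=0x20 R3=0x87 R4=0x20 R5=0x51  N=0 Z=1
after  3: R0=0x9a R1=0xcb R2=0x20 R3=0x87 R4=0x20 R5=0x51  N=1 Z=0
after  4: R0=0x9a R1=0xcb R2=0x20 R3=0x87 R4=0xdb R5=0x51  N=1 Z=0
-- IRQ taken; context saved, return-PC = 5 --
mismatch: R1: reported 0xc3 vs actual 0xcb

BAD = R1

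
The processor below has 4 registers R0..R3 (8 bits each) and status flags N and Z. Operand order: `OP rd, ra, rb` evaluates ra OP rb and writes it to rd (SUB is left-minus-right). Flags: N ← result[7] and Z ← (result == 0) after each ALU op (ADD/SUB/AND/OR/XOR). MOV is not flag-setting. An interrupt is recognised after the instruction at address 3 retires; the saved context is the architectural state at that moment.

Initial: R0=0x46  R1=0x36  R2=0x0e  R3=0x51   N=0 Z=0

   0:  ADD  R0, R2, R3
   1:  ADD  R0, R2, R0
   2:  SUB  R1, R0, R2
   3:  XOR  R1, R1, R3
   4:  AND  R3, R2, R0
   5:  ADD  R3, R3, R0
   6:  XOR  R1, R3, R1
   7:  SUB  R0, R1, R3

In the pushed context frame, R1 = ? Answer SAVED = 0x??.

SAVED = 0x0e

after  0: R0=0x5f R1=0x36 R2=0x0e R3=0x51  N=0 Z=0
after  1: R0=0x6d R1=0x36 R2=0x0e R3=0x51  N=0 Z=0
after  2: R0=0x6d R1=0x5f R2=0x0e R3=0x51  N=0 Z=0
after  3: R0=0x6d R1=0x0e R2=0x0e R3=0x51  N=0 Z=0
-- IRQ taken; context saved, return-PC = 4 --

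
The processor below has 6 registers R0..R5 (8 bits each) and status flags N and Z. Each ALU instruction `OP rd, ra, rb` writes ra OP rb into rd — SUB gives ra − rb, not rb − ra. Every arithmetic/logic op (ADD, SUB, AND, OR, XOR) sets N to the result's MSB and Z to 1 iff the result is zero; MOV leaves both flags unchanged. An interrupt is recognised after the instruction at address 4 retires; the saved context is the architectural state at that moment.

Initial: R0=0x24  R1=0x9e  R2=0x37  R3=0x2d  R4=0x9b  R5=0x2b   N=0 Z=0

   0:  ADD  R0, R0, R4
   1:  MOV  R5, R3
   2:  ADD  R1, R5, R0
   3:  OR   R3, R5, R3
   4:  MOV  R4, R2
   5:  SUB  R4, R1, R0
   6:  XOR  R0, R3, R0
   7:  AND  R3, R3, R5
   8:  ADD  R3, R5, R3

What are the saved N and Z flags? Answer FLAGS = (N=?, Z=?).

after  0: R0=0xbf R1=0x9e R2=0x37 R3=0x2d R4=0x9b R5=0x2b  N=1 Z=0
after  1: R0=0xbf R1=0x9e R2=0x37 R3=0x2d R4=0x9b R5=0x2d  N=1 Z=0
after  2: R0=0xbf R1=0xec R2=0x37 R3=0x2d R4=0x9b R5=0x2d  N=1 Z=0
after  3: R0=0xbf R1=0xec R2=0x37 R3=0x2d R4=0x9b R5=0x2d  N=0 Z=0
after  4: R0=0xbf R1=0xec R2=0x37 R3=0x2d R4=0x37 R5=0x2d  N=0 Z=0
-- IRQ taken; context saved, return-PC = 5 --

FLAGS = (N=0, Z=0)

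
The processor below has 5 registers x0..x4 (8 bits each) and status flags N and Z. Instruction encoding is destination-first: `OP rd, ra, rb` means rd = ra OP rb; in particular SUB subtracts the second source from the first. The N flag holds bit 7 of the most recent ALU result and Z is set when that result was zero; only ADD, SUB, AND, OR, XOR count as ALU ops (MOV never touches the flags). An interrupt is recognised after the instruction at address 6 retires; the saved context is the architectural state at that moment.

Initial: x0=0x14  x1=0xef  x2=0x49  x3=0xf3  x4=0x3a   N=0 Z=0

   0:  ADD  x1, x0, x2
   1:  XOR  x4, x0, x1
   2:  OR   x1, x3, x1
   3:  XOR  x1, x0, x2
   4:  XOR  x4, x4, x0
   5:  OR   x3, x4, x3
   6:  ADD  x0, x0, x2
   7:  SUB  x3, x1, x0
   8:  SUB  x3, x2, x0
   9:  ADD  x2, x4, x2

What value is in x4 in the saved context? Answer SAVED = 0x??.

SAVED = 0x5d

after  0: x0=0x14 x1=0x5d x2=0x49 x3=0xf3 x4=0x3a  N=0 Z=0
after  1: x0=0x14 x1=0x5d x2=0x49 x3=0xf3 x4=0x49  N=0 Z=0
after  2: x0=0x14 x1=0xff x2=0x49 x3=0xf3 x4=0x49  N=1 Z=0
after  3: x0=0x14 x1=0x5d x2=0x49 x3=0xf3 x4=0x49  N=0 Z=0
after  4: x0=0x14 x1=0x5d x2=0x49 x3=0xf3 x4=0x5d  N=0 Z=0
after  5: x0=0x14 x1=0x5d x2=0x49 x3=0xff x4=0x5d  N=1 Z=0
after  6: x0=0x5d x1=0x5d x2=0x49 x3=0xff x4=0x5d  N=0 Z=0
-- IRQ taken; context saved, return-PC = 7 --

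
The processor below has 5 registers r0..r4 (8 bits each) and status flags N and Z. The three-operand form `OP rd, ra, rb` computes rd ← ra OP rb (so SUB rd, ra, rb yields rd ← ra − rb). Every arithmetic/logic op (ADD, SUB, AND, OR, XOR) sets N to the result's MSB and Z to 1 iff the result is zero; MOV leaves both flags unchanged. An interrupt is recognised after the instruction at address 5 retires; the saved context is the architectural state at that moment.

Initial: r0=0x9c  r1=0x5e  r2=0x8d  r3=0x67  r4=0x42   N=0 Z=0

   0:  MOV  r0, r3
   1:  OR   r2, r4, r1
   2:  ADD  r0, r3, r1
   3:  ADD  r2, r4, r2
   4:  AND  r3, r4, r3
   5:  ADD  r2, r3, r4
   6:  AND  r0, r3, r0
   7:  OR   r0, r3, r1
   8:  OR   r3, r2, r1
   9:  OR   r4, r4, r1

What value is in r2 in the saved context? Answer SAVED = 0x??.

SAVED = 0x84

after  0: r0=0x67 r1=0x5e r2=0x8d r3=0x67 r4=0x42  N=0 Z=0
after  1: r0=0x67 r1=0x5e r2=0x5e r3=0x67 r4=0x42  N=0 Z=0
after  2: r0=0xc5 r1=0x5e r2=0x5e r3=0x67 r4=0x42  N=1 Z=0
after  3: r0=0xc5 r1=0x5e r2=0xa0 r3=0x67 r4=0x42  N=1 Z=0
after  4: r0=0xc5 r1=0x5e r2=0xa0 r3=0x42 r4=0x42  N=0 Z=0
after  5: r0=0xc5 r1=0x5e r2=0x84 r3=0x42 r4=0x42  N=1 Z=0
-- IRQ taken; context saved, return-PC = 6 --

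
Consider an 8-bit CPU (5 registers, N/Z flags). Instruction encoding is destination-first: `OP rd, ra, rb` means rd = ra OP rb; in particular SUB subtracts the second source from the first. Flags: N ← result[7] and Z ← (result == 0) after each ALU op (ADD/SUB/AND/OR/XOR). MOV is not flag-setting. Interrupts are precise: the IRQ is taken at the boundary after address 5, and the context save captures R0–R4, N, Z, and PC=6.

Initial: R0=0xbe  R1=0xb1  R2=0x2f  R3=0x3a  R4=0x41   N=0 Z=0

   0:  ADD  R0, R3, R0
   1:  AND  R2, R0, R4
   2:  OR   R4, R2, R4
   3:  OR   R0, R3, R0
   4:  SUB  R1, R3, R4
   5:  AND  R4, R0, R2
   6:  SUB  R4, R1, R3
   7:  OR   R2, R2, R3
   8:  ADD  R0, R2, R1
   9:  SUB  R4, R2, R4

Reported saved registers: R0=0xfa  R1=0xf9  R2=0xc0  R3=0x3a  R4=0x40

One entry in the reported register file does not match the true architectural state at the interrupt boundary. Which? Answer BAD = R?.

BAD = R2

after  0: R0=0xf8 R1=0xb1 R2=0x2f R3=0x3a R4=0x41  N=1 Z=0
after  1: R0=0xf8 R1=0xb1 R2=0x40 R3=0x3a R4=0x41  N=0 Z=0
after  2: R0=0xf8 R1=0xb1 R2=0x40 R3=0x3a R4=0x41  N=0 Z=0
after  3: R0=0xfa R1=0xb1 R2=0x40 R3=0x3a R4=0x41  N=1 Z=0
after  4: R0=0xfa R1=0xf9 R2=0x40 R3=0x3a R4=0x41  N=1 Z=0
after  5: R0=0xfa R1=0xf9 R2=0x40 R3=0x3a R4=0x40  N=0 Z=0
-- IRQ taken; context saved, return-PC = 6 --
mismatch: R2: reported 0xc0 vs actual 0x40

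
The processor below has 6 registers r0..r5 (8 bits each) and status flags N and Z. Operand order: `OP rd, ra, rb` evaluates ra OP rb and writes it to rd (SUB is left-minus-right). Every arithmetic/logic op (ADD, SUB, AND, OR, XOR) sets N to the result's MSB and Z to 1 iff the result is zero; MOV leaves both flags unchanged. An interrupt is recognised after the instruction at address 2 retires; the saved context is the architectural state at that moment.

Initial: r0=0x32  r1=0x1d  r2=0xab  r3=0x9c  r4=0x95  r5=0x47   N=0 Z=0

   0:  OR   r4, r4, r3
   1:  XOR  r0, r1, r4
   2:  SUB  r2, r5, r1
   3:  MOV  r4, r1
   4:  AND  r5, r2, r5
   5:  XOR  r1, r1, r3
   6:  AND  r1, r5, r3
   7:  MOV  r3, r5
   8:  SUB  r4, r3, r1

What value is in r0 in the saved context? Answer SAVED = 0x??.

SAVED = 0x80

after  0: r0=0x32 r1=0x1d r2=0xab r3=0x9c r4=0x9d r5=0x47  N=1 Z=0
after  1: r0=0x80 r1=0x1d r2=0xab r3=0x9c r4=0x9d r5=0x47  N=1 Z=0
after  2: r0=0x80 r1=0x1d r2=0x2a r3=0x9c r4=0x9d r5=0x47  N=0 Z=0
-- IRQ taken; context saved, return-PC = 3 --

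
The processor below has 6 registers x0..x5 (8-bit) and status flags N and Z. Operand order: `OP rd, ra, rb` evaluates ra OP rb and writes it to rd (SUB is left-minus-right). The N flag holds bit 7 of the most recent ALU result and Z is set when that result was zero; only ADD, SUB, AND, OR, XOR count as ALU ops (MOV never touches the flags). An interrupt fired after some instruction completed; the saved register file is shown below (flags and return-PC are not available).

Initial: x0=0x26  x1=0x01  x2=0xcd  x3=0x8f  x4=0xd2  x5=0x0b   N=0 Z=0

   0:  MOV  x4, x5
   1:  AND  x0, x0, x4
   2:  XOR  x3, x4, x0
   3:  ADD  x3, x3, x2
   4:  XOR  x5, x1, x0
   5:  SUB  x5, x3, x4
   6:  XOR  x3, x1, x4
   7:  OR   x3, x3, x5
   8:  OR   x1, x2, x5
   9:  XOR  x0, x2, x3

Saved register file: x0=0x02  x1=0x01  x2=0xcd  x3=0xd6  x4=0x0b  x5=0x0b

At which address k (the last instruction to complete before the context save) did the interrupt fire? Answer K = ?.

K = 3

after  0: x0=0x26 x1=0x01 x2=0xcd x3=0x8f x4=0x0b x5=0x0b  N=0 Z=0
after  1: x0=0x02 x1=0x01 x2=0xcd x3=0x8f x4=0x0b x5=0x0b  N=0 Z=0
after  2: x0=0x02 x1=0x01 x2=0xcd x3=0x09 x4=0x0b x5=0x0b  N=0 Z=0
after  3: x0=0x02 x1=0x01 x2=0xcd x3=0xd6 x4=0x0b x5=0x0b  N=1 Z=0
-- IRQ taken; context saved, return-PC = 4 --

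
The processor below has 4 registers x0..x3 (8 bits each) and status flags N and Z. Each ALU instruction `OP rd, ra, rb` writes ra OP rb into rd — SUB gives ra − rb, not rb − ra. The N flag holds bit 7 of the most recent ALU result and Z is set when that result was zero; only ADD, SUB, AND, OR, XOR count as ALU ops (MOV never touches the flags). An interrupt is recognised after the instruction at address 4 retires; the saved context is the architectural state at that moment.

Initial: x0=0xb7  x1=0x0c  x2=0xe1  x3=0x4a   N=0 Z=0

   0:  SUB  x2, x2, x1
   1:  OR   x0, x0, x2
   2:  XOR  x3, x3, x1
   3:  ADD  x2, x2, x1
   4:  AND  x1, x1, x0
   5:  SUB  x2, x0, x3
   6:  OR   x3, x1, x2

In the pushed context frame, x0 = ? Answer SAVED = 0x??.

after  0: x0=0xb7 x1=0x0c x2=0xd5 x3=0x4a  N=1 Z=0
after  1: x0=0xf7 x1=0x0c x2=0xd5 x3=0x4a  N=1 Z=0
after  2: x0=0xf7 x1=0x0c x2=0xd5 x3=0x46  N=0 Z=0
after  3: x0=0xf7 x1=0x0c x2=0xe1 x3=0x46  N=1 Z=0
after  4: x0=0xf7 x1=0x04 x2=0xe1 x3=0x46  N=0 Z=0
-- IRQ taken; context saved, return-PC = 5 --

SAVED = 0xf7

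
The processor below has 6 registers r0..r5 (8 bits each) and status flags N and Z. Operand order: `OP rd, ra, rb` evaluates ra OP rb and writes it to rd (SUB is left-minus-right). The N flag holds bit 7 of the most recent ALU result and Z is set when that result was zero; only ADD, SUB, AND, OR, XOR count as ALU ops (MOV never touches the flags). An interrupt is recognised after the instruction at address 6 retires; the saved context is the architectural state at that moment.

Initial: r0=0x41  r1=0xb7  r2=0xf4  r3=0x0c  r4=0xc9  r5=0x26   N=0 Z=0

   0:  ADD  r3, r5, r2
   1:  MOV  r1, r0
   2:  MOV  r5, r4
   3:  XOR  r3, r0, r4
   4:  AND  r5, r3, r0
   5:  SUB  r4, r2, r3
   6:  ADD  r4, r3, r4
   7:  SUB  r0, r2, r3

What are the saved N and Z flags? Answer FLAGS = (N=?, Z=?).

FLAGS = (N=1, Z=0)

after  0: r0=0x41 r1=0xb7 r2=0xf4 r3=0x1a r4=0xc9 r5=0x26  N=0 Z=0
after  1: r0=0x41 r1=0x41 r2=0xf4 r3=0x1a r4=0xc9 r5=0x26  N=0 Z=0
after  2: r0=0x41 r1=0x41 r2=0xf4 r3=0x1a r4=0xc9 r5=0xc9  N=0 Z=0
after  3: r0=0x41 r1=0x41 r2=0xf4 r3=0x88 r4=0xc9 r5=0xc9  N=1 Z=0
after  4: r0=0x41 r1=0x41 r2=0xf4 r3=0x88 r4=0xc9 r5=0x00  N=0 Z=1
after  5: r0=0x41 r1=0x41 r2=0xf4 r3=0x88 r4=0x6c r5=0x00  N=0 Z=0
after  6: r0=0x41 r1=0x41 r2=0xf4 r3=0x88 r4=0xf4 r5=0x00  N=1 Z=0
-- IRQ taken; context saved, return-PC = 7 --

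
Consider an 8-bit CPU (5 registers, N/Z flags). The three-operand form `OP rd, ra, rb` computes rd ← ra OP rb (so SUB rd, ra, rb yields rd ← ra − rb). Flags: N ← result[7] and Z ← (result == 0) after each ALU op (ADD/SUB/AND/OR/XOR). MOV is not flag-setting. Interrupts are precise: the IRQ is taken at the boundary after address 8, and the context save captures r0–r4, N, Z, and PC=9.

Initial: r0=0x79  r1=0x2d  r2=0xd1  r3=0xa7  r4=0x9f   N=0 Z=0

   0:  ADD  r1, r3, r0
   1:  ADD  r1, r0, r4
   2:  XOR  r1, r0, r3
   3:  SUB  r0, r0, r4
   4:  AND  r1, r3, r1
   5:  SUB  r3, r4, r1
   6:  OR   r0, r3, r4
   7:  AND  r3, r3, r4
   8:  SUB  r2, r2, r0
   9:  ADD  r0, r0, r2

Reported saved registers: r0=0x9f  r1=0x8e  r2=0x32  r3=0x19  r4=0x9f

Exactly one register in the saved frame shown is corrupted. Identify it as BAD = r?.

after  0: r0=0x79 r1=0x20 r2=0xd1 r3=0xa7 r4=0x9f  N=0 Z=0
after  1: r0=0x79 r1=0x18 r2=0xd1 r3=0xa7 r4=0x9f  N=0 Z=0
after  2: r0=0x79 r1=0xde r2=0xd1 r3=0xa7 r4=0x9f  N=1 Z=0
after  3: r0=0xda r1=0xde r2=0xd1 r3=0xa7 r4=0x9f  N=1 Z=0
after  4: r0=0xda r1=0x86 r2=0xd1 r3=0xa7 r4=0x9f  N=1 Z=0
after  5: r0=0xda r1=0x86 r2=0xd1 r3=0x19 r4=0x9f  N=0 Z=0
after  6: r0=0x9f r1=0x86 r2=0xd1 r3=0x19 r4=0x9f  N=1 Z=0
after  7: r0=0x9f r1=0x86 r2=0xd1 r3=0x19 r4=0x9f  N=0 Z=0
after  8: r0=0x9f r1=0x86 r2=0x32 r3=0x19 r4=0x9f  N=0 Z=0
-- IRQ taken; context saved, return-PC = 9 --
mismatch: r1: reported 0x8e vs actual 0x86

BAD = r1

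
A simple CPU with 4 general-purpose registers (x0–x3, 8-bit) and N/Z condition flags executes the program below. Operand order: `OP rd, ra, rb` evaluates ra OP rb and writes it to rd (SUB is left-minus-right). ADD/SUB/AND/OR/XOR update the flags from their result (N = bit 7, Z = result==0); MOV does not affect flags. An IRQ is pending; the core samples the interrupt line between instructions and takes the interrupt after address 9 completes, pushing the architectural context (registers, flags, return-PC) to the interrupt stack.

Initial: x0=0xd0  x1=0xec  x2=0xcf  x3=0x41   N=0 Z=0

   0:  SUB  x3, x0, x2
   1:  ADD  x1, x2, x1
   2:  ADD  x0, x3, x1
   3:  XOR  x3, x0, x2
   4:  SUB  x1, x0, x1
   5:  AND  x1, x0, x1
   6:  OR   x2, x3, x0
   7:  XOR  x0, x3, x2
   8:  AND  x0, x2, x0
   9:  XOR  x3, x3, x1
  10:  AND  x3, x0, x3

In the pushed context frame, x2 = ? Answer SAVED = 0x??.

SAVED = 0xff

after  0: x0=0xd0 x1=0xec x2=0xcf x3=0x01  N=0 Z=0
after  1: x0=0xd0 x1=0xbb x2=0xcf x3=0x01  N=1 Z=0
after  2: x0=0xbc x1=0xbb x2=0xcf x3=0x01  N=1 Z=0
after  3: x0=0xbc x1=0xbb x2=0xcf x3=0x73  N=0 Z=0
after  4: x0=0xbc x1=0x01 x2=0xcf x3=0x73  N=0 Z=0
after  5: x0=0xbc x1=0x00 x2=0xcf x3=0x73  N=0 Z=1
after  6: x0=0xbc x1=0x00 x2=0xff x3=0x73  N=1 Z=0
after  7: x0=0x8c x1=0x00 x2=0xff x3=0x73  N=1 Z=0
after  8: x0=0x8c x1=0x00 x2=0xff x3=0x73  N=1 Z=0
after  9: x0=0x8c x1=0x00 x2=0xff x3=0x73  N=0 Z=0
-- IRQ taken; context saved, return-PC = 10 --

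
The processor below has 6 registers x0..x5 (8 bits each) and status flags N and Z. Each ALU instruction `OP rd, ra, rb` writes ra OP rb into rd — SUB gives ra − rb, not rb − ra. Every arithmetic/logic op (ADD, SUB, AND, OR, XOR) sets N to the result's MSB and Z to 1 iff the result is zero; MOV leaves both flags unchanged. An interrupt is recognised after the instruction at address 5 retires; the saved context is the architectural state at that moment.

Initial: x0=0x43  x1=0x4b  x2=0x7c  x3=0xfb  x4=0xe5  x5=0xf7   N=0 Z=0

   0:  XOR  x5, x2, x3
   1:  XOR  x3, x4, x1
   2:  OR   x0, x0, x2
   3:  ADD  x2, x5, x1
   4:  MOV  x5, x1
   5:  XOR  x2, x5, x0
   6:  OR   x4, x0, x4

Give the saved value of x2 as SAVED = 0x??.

SAVED = 0x34

after  0: x0=0x43 x1=0x4b x2=0x7c x3=0xfb x4=0xe5 x5=0x87  N=1 Z=0
after  1: x0=0x43 x1=0x4b x2=0x7c x3=0xae x4=0xe5 x5=0x87  N=1 Z=0
after  2: x0=0x7f x1=0x4b x2=0x7c x3=0xae x4=0xe5 x5=0x87  N=0 Z=0
after  3: x0=0x7f x1=0x4b x2=0xd2 x3=0xae x4=0xe5 x5=0x87  N=1 Z=0
after  4: x0=0x7f x1=0x4b x2=0xd2 x3=0xae x4=0xe5 x5=0x4b  N=1 Z=0
after  5: x0=0x7f x1=0x4b x2=0x34 x3=0xae x4=0xe5 x5=0x4b  N=0 Z=0
-- IRQ taken; context saved, return-PC = 6 --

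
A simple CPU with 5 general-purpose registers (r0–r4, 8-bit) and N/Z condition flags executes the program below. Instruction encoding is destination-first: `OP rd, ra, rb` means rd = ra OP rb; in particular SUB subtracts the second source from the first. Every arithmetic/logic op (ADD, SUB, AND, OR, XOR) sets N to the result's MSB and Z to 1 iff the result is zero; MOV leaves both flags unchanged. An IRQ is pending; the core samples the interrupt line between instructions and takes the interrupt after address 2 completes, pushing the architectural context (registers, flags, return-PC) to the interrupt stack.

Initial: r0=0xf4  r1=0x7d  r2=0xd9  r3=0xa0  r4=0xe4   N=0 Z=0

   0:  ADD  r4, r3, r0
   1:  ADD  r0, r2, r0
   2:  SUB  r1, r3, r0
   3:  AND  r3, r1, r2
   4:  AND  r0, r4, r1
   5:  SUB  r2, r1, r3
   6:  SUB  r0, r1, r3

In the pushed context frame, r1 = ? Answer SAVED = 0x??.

after  0: r0=0xf4 r1=0x7d r2=0xd9 r3=0xa0 r4=0x94  N=1 Z=0
after  1: r0=0xcd r1=0x7d r2=0xd9 r3=0xa0 r4=0x94  N=1 Z=0
after  2: r0=0xcd r1=0xd3 r2=0xd9 r3=0xa0 r4=0x94  N=1 Z=0
-- IRQ taken; context saved, return-PC = 3 --

SAVED = 0xd3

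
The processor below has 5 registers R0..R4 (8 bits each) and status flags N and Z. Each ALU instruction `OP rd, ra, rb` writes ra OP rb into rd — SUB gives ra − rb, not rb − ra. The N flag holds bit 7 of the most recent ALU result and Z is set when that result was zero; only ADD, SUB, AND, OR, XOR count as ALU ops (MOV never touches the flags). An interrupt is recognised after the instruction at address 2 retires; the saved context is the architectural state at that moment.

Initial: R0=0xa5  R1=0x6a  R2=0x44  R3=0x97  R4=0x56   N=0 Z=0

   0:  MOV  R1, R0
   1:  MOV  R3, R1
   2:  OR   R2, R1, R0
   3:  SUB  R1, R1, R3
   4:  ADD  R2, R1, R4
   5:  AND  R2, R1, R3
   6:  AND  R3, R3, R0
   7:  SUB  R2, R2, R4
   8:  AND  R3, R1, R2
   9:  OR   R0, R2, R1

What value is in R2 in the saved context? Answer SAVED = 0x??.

SAVED = 0xa5

after  0: R0=0xa5 R1=0xa5 R2=0x44 R3=0x97 R4=0x56  N=0 Z=0
after  1: R0=0xa5 R1=0xa5 R2=0x44 R3=0xa5 R4=0x56  N=0 Z=0
after  2: R0=0xa5 R1=0xa5 R2=0xa5 R3=0xa5 R4=0x56  N=1 Z=0
-- IRQ taken; context saved, return-PC = 3 --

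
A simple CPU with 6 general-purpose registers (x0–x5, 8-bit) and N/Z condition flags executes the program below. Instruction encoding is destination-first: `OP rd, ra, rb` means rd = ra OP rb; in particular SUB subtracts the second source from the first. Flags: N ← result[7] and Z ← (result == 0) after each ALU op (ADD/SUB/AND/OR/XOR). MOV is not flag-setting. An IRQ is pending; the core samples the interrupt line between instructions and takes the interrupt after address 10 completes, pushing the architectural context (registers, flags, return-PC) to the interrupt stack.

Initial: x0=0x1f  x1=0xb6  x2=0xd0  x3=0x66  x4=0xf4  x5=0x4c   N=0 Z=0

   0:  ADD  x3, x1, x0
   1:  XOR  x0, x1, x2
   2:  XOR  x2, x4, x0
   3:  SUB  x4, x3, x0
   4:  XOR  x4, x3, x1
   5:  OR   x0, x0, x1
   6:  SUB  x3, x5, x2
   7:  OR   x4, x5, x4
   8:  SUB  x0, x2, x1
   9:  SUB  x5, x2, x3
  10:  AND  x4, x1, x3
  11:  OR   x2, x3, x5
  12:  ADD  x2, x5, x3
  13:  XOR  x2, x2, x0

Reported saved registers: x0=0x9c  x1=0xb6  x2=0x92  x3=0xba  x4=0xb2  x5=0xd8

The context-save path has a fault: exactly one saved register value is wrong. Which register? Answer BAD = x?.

BAD = x0

after  0: x0=0x1f x1=0xb6 x2=0xd0 x3=0xd5 x4=0xf4 x5=0x4c  N=1 Z=0
after  1: x0=0x66 x1=0xb6 x2=0xd0 x3=0xd5 x4=0xf4 x5=0x4c  N=0 Z=0
after  2: x0=0x66 x1=0xb6 x2=0x92 x3=0xd5 x4=0xf4 x5=0x4c  N=1 Z=0
after  3: x0=0x66 x1=0xb6 x2=0x92 x3=0xd5 x4=0x6f x5=0x4c  N=0 Z=0
after  4: x0=0x66 x1=0xb6 x2=0x92 x3=0xd5 x4=0x63 x5=0x4c  N=0 Z=0
after  5: x0=0xf6 x1=0xb6 x2=0x92 x3=0xd5 x4=0x63 x5=0x4c  N=1 Z=0
after  6: x0=0xf6 x1=0xb6 x2=0x92 x3=0xba x4=0x63 x5=0x4c  N=1 Z=0
after  7: x0=0xf6 x1=0xb6 x2=0x92 x3=0xba x4=0x6f x5=0x4c  N=0 Z=0
after  8: x0=0xdc x1=0xb6 x2=0x92 x3=0xba x4=0x6f x5=0x4c  N=1 Z=0
after  9: x0=0xdc x1=0xb6 x2=0x92 x3=0xba x4=0x6f x5=0xd8  N=1 Z=0
after 10: x0=0xdc x1=0xb6 x2=0x92 x3=0xba x4=0xb2 x5=0xd8  N=1 Z=0
-- IRQ taken; context saved, return-PC = 11 --
mismatch: x0: reported 0x9c vs actual 0xdc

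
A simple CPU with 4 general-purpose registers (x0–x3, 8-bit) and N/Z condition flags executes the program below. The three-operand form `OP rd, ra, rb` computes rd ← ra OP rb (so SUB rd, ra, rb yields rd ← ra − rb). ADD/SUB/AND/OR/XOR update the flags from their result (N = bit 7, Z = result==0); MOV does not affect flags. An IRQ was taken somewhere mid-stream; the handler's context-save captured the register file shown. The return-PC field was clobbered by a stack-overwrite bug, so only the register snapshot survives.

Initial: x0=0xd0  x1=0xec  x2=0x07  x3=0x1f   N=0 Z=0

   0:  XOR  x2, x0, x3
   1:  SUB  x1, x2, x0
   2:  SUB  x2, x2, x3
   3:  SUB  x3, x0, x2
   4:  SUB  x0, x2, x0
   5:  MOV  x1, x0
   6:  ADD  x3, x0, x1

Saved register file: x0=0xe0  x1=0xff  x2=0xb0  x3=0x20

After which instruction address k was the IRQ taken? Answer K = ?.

K = 4

after  0: x0=0xd0 x1=0xec x2=0xcf x3=0x1f  N=1 Z=0
after  1: x0=0xd0 x1=0xff x2=0xcf x3=0x1f  N=1 Z=0
after  2: x0=0xd0 x1=0xff x2=0xb0 x3=0x1f  N=1 Z=0
after  3: x0=0xd0 x1=0xff x2=0xb0 x3=0x20  N=0 Z=0
after  4: x0=0xe0 x1=0xff x2=0xb0 x3=0x20  N=1 Z=0
-- IRQ taken; context saved, return-PC = 5 --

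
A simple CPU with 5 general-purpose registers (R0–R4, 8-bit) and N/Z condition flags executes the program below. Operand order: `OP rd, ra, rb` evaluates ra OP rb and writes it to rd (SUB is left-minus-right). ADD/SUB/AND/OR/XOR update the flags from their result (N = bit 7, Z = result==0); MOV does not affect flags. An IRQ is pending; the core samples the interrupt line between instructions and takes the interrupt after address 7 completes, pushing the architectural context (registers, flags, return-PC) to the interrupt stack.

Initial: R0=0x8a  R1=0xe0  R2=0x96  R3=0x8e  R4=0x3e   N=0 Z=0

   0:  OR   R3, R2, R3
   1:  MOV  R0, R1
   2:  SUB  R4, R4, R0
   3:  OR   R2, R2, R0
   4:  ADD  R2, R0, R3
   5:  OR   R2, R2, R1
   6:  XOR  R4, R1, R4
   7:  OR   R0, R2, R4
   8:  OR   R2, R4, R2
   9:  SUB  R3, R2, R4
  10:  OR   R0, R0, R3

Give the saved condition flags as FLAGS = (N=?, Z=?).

FLAGS = (N=1, Z=0)

after  0: R0=0x8a R1=0xe0 R2=0x96 R3=0x9e R4=0x3e  N=1 Z=0
after  1: R0=0xe0 R1=0xe0 R2=0x96 R3=0x9e R4=0x3e  N=1 Z=0
after  2: R0=0xe0 R1=0xe0 R2=0x96 R3=0x9e R4=0x5e  N=0 Z=0
after  3: R0=0xe0 R1=0xe0 R2=0xf6 R3=0x9e R4=0x5e  N=1 Z=0
after  4: R0=0xe0 R1=0xe0 R2=0x7e R3=0x9e R4=0x5e  N=0 Z=0
after  5: R0=0xe0 R1=0xe0 R2=0xfe R3=0x9e R4=0x5e  N=1 Z=0
after  6: R0=0xe0 R1=0xe0 R2=0xfe R3=0x9e R4=0xbe  N=1 Z=0
after  7: R0=0xfe R1=0xe0 R2=0xfe R3=0x9e R4=0xbe  N=1 Z=0
-- IRQ taken; context saved, return-PC = 8 --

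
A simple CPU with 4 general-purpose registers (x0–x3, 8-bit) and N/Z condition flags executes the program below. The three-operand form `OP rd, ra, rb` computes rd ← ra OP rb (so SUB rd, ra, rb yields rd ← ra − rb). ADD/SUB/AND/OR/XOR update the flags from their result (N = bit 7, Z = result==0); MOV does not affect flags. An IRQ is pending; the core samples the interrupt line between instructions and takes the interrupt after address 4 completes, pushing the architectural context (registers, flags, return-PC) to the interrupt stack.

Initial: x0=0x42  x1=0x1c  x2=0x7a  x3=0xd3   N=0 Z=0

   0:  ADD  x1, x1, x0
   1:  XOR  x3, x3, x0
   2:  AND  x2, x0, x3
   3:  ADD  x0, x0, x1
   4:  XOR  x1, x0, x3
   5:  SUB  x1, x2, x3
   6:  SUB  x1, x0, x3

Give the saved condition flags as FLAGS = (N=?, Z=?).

after  0: x0=0x42 x1=0x5e x2=0x7a x3=0xd3  N=0 Z=0
after  1: x0=0x42 x1=0x5e x2=0x7a x3=0x91  N=1 Z=0
after  2: x0=0x42 x1=0x5e x2=0x00 x3=0x91  N=0 Z=1
after  3: x0=0xa0 x1=0x5e x2=0x00 x3=0x91  N=1 Z=0
after  4: x0=0xa0 x1=0x31 x2=0x00 x3=0x91  N=0 Z=0
-- IRQ taken; context saved, return-PC = 5 --

FLAGS = (N=0, Z=0)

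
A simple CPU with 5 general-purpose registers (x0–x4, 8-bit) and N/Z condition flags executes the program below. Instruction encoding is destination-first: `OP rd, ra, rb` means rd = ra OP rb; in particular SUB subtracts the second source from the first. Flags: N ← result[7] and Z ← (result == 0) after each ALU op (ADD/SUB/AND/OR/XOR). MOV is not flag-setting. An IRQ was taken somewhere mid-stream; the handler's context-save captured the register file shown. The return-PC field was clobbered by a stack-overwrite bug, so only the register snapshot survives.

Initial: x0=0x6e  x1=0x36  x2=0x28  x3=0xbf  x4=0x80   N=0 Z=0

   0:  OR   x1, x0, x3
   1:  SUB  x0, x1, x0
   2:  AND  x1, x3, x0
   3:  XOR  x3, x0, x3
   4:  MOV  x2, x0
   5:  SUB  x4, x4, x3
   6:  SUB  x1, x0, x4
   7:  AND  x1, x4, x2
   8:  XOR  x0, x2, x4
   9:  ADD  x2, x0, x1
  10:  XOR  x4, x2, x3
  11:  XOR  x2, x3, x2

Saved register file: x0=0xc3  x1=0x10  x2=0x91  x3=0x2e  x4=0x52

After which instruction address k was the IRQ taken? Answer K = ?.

after  0: x0=0x6e x1=0xff x2=0x28 x3=0xbf x4=0x80  N=1 Z=0
after  1: x0=0x91 x1=0xff x2=0x28 x3=0xbf x4=0x80  N=1 Z=0
after  2: x0=0x91 x1=0x91 x2=0x28 x3=0xbf x4=0x80  N=1 Z=0
after  3: x0=0x91 x1=0x91 x2=0x28 x3=0x2e x4=0x80  N=0 Z=0
after  4: x0=0x91 x1=0x91 x2=0x91 x3=0x2e x4=0x80  N=0 Z=0
after  5: x0=0x91 x1=0x91 x2=0x91 x3=0x2e x4=0x52  N=0 Z=0
after  6: x0=0x91 x1=0x3f x2=0x91 x3=0x2e x4=0x52  N=0 Z=0
after  7: x0=0x91 x1=0x10 x2=0x91 x3=0x2e x4=0x52  N=0 Z=0
after  8: x0=0xc3 x1=0x10 x2=0x91 x3=0x2e x4=0x52  N=1 Z=0
-- IRQ taken; context saved, return-PC = 9 --

K = 8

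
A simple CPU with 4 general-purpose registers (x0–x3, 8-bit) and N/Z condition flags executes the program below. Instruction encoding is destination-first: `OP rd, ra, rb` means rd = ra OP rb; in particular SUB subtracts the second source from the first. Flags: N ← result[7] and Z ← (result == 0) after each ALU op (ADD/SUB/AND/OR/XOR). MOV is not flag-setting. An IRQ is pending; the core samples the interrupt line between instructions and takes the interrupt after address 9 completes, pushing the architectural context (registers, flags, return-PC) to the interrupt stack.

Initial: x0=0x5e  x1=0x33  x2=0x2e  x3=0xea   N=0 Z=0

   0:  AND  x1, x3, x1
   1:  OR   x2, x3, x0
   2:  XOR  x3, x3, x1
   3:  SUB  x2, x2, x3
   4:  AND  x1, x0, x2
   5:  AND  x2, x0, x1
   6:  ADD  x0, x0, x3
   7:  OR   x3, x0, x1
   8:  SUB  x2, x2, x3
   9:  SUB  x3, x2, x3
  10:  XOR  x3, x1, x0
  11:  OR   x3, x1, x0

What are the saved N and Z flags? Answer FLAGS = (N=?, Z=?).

FLAGS = (N=1, Z=0)

after  0: x0=0x5e x1=0x22 x2=0x2e x3=0xea  N=0 Z=0
after  1: x0=0x5e x1=0x22 x2=0xfe x3=0xea  N=1 Z=0
after  2: x0=0x5e x1=0x22 x2=0xfe x3=0xc8  N=1 Z=0
after  3: x0=0x5e x1=0x22 x2=0x36 x3=0xc8  N=0 Z=0
after  4: x0=0x5e x1=0x16 x2=0x36 x3=0xc8  N=0 Z=0
after  5: x0=0x5e x1=0x16 x2=0x16 x3=0xc8  N=0 Z=0
after  6: x0=0x26 x1=0x16 x2=0x16 x3=0xc8  N=0 Z=0
after  7: x0=0x26 x1=0x16 x2=0x16 x3=0x36  N=0 Z=0
after  8: x0=0x26 x1=0x16 x2=0xe0 x3=0x36  N=1 Z=0
after  9: x0=0x26 x1=0x16 x2=0xe0 x3=0xaa  N=1 Z=0
-- IRQ taken; context saved, return-PC = 10 --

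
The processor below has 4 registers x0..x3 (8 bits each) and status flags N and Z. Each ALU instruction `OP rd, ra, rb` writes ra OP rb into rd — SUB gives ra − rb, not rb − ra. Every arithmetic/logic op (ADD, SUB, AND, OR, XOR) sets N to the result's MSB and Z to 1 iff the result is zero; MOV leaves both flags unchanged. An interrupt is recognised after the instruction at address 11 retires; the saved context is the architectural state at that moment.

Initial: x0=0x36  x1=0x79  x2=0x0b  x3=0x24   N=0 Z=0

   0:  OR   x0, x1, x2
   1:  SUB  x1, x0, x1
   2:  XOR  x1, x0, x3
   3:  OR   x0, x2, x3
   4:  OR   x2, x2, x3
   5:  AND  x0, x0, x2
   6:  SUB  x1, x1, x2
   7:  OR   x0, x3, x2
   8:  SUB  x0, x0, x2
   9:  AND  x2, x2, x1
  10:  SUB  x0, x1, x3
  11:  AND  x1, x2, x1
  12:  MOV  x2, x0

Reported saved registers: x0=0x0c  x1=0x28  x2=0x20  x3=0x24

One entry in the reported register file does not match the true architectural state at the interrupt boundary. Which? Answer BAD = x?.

BAD = x1

after  0: x0=0x7b x1=0x79 x2=0x0b x3=0x24  N=0 Z=0
after  1: x0=0x7b x1=0x02 x2=0x0b x3=0x24  N=0 Z=0
after  2: x0=0x7b x1=0x5f x2=0x0b x3=0x24  N=0 Z=0
after  3: x0=0x2f x1=0x5f x2=0x0b x3=0x24  N=0 Z=0
after  4: x0=0x2f x1=0x5f x2=0x2f x3=0x24  N=0 Z=0
after  5: x0=0x2f x1=0x5f x2=0x2f x3=0x24  N=0 Z=0
after  6: x0=0x2f x1=0x30 x2=0x2f x3=0x24  N=0 Z=0
after  7: x0=0x2f x1=0x30 x2=0x2f x3=0x24  N=0 Z=0
after  8: x0=0x00 x1=0x30 x2=0x2f x3=0x24  N=0 Z=1
after  9: x0=0x00 x1=0x30 x2=0x20 x3=0x24  N=0 Z=0
after 10: x0=0x0c x1=0x30 x2=0x20 x3=0x24  N=0 Z=0
after 11: x0=0x0c x1=0x20 x2=0x20 x3=0x24  N=0 Z=0
-- IRQ taken; context saved, return-PC = 12 --
mismatch: x1: reported 0x28 vs actual 0x20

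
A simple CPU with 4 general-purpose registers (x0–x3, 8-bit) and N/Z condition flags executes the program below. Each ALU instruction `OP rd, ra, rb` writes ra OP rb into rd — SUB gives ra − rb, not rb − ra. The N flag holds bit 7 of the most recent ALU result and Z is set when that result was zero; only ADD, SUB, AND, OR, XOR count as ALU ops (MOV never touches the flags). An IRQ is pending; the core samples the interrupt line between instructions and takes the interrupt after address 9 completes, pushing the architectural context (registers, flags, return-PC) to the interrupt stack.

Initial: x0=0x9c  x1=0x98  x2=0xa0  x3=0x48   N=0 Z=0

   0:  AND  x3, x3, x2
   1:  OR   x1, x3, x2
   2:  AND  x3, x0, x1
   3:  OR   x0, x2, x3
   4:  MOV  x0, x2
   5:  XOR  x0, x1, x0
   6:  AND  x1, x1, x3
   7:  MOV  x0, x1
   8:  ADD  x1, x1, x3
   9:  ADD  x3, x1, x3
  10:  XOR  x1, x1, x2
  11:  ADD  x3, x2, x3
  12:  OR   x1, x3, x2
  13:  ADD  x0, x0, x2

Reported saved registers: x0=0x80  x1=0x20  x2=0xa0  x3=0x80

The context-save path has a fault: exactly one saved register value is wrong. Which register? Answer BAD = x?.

BAD = x1

after  0: x0=0x9c x1=0x98 x2=0xa0 x3=0x00  N=0 Z=1
after  1: x0=0x9c x1=0xa0 x2=0xa0 x3=0x00  N=1 Z=0
after  2: x0=0x9c x1=0xa0 x2=0xa0 x3=0x80  N=1 Z=0
after  3: x0=0xa0 x1=0xa0 x2=0xa0 x3=0x80  N=1 Z=0
after  4: x0=0xa0 x1=0xa0 x2=0xa0 x3=0x80  N=1 Z=0
after  5: x0=0x00 x1=0xa0 x2=0xa0 x3=0x80  N=0 Z=1
after  6: x0=0x00 x1=0x80 x2=0xa0 x3=0x80  N=1 Z=0
after  7: x0=0x80 x1=0x80 x2=0xa0 x3=0x80  N=1 Z=0
after  8: x0=0x80 x1=0x00 x2=0xa0 x3=0x80  N=0 Z=1
after  9: x0=0x80 x1=0x00 x2=0xa0 x3=0x80  N=1 Z=0
-- IRQ taken; context saved, return-PC = 10 --
mismatch: x1: reported 0x20 vs actual 0x00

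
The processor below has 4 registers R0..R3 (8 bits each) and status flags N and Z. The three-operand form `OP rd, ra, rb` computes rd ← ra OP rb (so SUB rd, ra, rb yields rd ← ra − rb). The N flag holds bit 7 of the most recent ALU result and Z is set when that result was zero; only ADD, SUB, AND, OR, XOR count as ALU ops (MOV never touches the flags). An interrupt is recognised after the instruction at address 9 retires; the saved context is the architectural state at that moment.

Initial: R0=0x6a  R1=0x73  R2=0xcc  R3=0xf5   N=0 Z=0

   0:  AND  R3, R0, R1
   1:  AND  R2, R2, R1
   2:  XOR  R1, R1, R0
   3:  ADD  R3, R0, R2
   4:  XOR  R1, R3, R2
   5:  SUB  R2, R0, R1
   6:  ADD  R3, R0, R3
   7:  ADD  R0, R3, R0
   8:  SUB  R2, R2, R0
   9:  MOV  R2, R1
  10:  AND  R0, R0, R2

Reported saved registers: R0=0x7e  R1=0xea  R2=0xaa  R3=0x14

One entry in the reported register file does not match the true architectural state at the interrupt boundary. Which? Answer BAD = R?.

BAD = R2

after  0: R0=0x6a R1=0x73 R2=0xcc R3=0x62  N=0 Z=0
after  1: R0=0x6a R1=0x73 R2=0x40 R3=0x62  N=0 Z=0
after  2: R0=0x6a R1=0x19 R2=0x40 R3=0x62  N=0 Z=0
after  3: R0=0x6a R1=0x19 R2=0x40 R3=0xaa  N=1 Z=0
after  4: R0=0x6a R1=0xea R2=0x40 R3=0xaa  N=1 Z=0
after  5: R0=0x6a R1=0xea R2=0x80 R3=0xaa  N=1 Z=0
after  6: R0=0x6a R1=0xea R2=0x80 R3=0x14  N=0 Z=0
after  7: R0=0x7e R1=0xea R2=0x80 R3=0x14  N=0 Z=0
after  8: R0=0x7e R1=0xea R2=0x02 R3=0x14  N=0 Z=0
after  9: R0=0x7e R1=0xea R2=0xea R3=0x14  N=0 Z=0
-- IRQ taken; context saved, return-PC = 10 --
mismatch: R2: reported 0xaa vs actual 0xea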